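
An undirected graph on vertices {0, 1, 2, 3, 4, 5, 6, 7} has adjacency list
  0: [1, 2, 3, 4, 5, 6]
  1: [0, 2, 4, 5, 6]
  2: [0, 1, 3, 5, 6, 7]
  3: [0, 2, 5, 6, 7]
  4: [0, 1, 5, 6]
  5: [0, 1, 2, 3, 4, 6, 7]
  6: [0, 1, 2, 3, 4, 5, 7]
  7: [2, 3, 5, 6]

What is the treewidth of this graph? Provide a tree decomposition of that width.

Treewidth 4.
One optimal decomposition is:
Bags: B1 = {0, 2, 3, 5, 6}  B2 = {2, 3, 5, 6, 7}  B3 = {0, 1, 2, 5, 6}  B4 = {0, 1, 4, 5, 6}
Tree: B1–B2, B1–B3, B3–B4

Each bag holds 5 vertices, so the decomposition has width 4, which upper-bounds the treewidth. On the other hand G contains the 5-clique {0, 1, 2, 5, 6}. A clique must lie in a single bag of any decomposition, so no decomposition can have width below 4. Hence tw(G) = 4 exactly.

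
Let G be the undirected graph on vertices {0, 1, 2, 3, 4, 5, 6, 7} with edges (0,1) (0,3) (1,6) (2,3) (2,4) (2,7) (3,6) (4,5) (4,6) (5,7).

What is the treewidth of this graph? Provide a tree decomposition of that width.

Treewidth 2.
One optimal decomposition is:
Bags: B1 = {0, 1, 3}  B2 = {1, 3, 6}  B3 = {2, 3, 6}  B4 = {2, 4, 6}  B5 = {2, 4, 7}  B6 = {4, 5, 7}
Tree: B1–B2, B2–B3, B3–B4, B4–B5, B5–B6

Each bag holds 3 vertices, so the decomposition has width 2, which upper-bounds the treewidth. For the lower bound, G contains the cycle 0–1–6–3–0, so G is not a forest; only forests have treewidth ≤ 1, hence tw(G) ≥ 2. The upper and lower bounds meet at 2, so that is the treewidth.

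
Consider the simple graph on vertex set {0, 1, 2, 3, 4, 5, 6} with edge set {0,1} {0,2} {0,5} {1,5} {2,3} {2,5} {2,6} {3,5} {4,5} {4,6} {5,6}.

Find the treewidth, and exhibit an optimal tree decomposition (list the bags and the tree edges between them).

Every bag has size at most 3, so the width is 3 − 1 = 2 and tw(G) ≤ 2. On the other hand G contains the 3-clique {0, 1, 5}. A clique must lie in a single bag of any decomposition, so no decomposition can have width below 2. Combining the bounds, tw(G) = 2.

Treewidth 2.
One such decomposition:
Bags: B1 = {2, 5, 6}  B2 = {0, 2, 5}  B3 = {0, 1, 5}  B4 = {2, 3, 5}  B5 = {4, 5, 6}
Tree: B1–B2, B2–B3, B2–B4, B1–B5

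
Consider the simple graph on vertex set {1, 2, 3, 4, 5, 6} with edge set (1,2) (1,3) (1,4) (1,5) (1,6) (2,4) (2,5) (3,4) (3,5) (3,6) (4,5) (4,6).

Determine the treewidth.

3

A width-3 tree decomposition is:
Bags: B1 = {1, 3, 4, 5}  B2 = {1, 2, 4, 5}  B3 = {1, 3, 4, 6}
Tree: B1–B2, B1–B3
Every bag has size at most 4, so the width is 4 − 1 = 3 and tw(G) ≤ 3. For the lower bound, the 4 vertices {1, 2, 4, 5} are pairwise adjacent, and any tree decomposition puts a clique entirely inside one bag — forcing width ≥ 3. Therefore the treewidth is 3.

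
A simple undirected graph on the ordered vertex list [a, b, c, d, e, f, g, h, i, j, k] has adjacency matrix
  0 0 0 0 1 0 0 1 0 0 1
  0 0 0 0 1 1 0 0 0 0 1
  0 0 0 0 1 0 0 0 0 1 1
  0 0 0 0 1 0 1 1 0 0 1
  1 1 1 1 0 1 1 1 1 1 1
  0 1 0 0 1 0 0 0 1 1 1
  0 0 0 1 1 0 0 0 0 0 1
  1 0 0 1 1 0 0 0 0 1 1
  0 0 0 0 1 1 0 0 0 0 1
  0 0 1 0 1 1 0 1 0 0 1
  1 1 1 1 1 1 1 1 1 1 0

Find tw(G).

3

A width-3 tree decomposition is:
Bags: B1 = {a, e, h, k}  B2 = {e, h, j, k}  B3 = {e, f, j, k}  B4 = {d, e, h, k}  B5 = {e, f, i, k}  B6 = {b, e, f, k}  B7 = {c, e, j, k}  B8 = {d, e, g, k}
Tree: B1–B2, B2–B3, B2–B4, B3–B5, B5–B6, B3–B7, B4–B8
The largest bag has 4 vertices, giving width 3; this decomposition certifies tw(G) ≤ 3. For the lower bound, the 4 vertices {d, e, g, k} are pairwise adjacent, and any tree decomposition puts a clique entirely inside one bag — forcing width ≥ 3. Therefore the treewidth is 3.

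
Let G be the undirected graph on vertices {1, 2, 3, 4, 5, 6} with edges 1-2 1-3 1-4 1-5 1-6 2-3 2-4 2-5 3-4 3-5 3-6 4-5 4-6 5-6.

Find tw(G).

A width-4 tree decomposition is:
Bags: B1 = {1, 2, 3, 4, 5}  B2 = {1, 3, 4, 5, 6}
Tree: B1–B2
Each bag holds 5 vertices, so the decomposition has width 4, which upper-bounds the treewidth. On the other hand G contains the 5-clique {1, 2, 3, 4, 5}. A clique must lie in a single bag of any decomposition, so no decomposition can have width below 4. Combining the bounds, tw(G) = 4.

4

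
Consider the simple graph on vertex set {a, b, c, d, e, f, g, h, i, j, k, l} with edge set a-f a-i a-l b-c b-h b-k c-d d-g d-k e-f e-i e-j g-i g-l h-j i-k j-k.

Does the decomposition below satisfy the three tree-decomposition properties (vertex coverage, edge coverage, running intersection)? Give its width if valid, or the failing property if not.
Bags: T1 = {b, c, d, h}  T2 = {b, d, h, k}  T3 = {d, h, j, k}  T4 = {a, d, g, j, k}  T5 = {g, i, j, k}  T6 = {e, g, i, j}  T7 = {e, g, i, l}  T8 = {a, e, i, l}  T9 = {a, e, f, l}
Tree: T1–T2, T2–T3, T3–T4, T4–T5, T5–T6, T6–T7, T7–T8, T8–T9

No — bags containing vertex a are not connected in the tree.

A tree decomposition must satisfy three properties: every vertex lies in some bag; for every edge, both endpoints lie together in some bag; and for every vertex, the bags containing it form a connected subtree. Here bags containing vertex a are not connected in the tree, so the decomposition is invalid.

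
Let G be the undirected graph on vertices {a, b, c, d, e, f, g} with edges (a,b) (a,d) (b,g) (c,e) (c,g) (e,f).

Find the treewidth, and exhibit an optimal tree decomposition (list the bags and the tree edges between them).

Each bag holds 2 vertices, so the decomposition has width 1, which upper-bounds the treewidth. Any graph with an edge has treewidth ≥ 1, and G has the edge f–e. Hence tw(G) = 1 exactly.

Treewidth 1.
One such decomposition:
Bags: B1 = {e, f}  B2 = {c, e}  B3 = {c, g}  B4 = {b, g}  B5 = {a, b}  B6 = {a, d}
Tree: B1–B2, B2–B3, B3–B4, B4–B5, B5–B6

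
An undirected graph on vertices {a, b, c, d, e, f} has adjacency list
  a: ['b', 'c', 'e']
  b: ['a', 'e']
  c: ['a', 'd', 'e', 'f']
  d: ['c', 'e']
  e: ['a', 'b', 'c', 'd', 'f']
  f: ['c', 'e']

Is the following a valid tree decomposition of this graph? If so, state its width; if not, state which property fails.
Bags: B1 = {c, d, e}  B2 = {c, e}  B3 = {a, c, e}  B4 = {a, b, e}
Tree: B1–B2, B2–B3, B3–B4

A tree decomposition must satisfy three properties: every vertex lies in some bag; for every edge, both endpoints lie together in some bag; and for every vertex, the bags containing it form a connected subtree. Here vertex f appears in no bag, so the decomposition is invalid.

No — vertex f appears in no bag.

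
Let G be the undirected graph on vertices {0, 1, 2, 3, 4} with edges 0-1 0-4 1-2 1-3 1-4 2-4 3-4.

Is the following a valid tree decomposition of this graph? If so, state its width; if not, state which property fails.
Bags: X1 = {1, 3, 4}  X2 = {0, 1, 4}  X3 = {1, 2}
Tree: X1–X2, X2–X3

A tree decomposition must satisfy three properties: every vertex lies in some bag; for every edge, both endpoints lie together in some bag; and for every vertex, the bags containing it form a connected subtree. Here edge (4,2) lies in no bag, so the decomposition is invalid.

No — edge (4,2) lies in no bag.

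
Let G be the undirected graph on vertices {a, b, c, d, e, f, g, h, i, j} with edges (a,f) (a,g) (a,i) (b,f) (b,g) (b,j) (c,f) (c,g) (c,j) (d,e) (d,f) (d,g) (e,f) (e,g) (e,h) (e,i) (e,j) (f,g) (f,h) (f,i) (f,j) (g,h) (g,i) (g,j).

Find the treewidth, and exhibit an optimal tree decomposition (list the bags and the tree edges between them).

Every bag has size at most 4, so the width is 4 − 1 = 3 and tw(G) ≤ 3. On the other hand G contains the 4-clique {d, e, f, g}. A clique must lie in a single bag of any decomposition, so no decomposition can have width below 3. Hence tw(G) = 3 exactly.

Treewidth 3.
Bags: B1 = {e, f, g, i}  B2 = {e, f, g, j}  B3 = {d, e, f, g}  B4 = {a, f, g, i}  B5 = {c, f, g, j}  B6 = {b, f, g, j}  B7 = {e, f, g, h}
Tree: B1–B2, B2–B3, B1–B4, B2–B5, B2–B6, B3–B7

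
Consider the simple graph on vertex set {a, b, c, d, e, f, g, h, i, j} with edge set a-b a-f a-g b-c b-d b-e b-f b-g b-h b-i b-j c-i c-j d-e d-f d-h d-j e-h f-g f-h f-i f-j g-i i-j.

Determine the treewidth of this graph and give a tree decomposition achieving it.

Treewidth 3.
Bags: B1 = {b, d, f, j}  B2 = {b, f, i, j}  B3 = {b, f, g, i}  B4 = {b, d, f, h}  B5 = {a, b, f, g}  B6 = {b, c, i, j}  B7 = {b, d, e, h}
Tree: B1–B2, B2–B3, B1–B4, B3–B5, B2–B6, B4–B7

Each bag holds 4 vertices, so the decomposition has width 3, which upper-bounds the treewidth. Conversely, {b, d, e, h} is a clique of size 4, and the vertices of any clique must share a bag in every tree decomposition; so some bag has ≥ 4 vertices and tw(G) ≥ 3. Hence tw(G) = 3 exactly.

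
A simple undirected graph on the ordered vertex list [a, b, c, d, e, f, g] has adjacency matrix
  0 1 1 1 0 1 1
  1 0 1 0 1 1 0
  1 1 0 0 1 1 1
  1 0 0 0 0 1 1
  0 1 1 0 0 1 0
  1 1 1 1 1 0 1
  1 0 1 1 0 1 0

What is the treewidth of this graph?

3

A width-3 tree decomposition is:
Bags: B1 = {a, b, c, f}  B2 = {a, c, f, g}  B3 = {b, c, e, f}  B4 = {a, d, f, g}
Tree: B1–B2, B1–B3, B2–B4
Every bag has size at most 4, so the width is 4 − 1 = 3 and tw(G) ≤ 3. Conversely, {a, d, f, g} is a clique of size 4, and the vertices of any clique must share a bag in every tree decomposition; so some bag has ≥ 4 vertices and tw(G) ≥ 3. Therefore the treewidth is 3.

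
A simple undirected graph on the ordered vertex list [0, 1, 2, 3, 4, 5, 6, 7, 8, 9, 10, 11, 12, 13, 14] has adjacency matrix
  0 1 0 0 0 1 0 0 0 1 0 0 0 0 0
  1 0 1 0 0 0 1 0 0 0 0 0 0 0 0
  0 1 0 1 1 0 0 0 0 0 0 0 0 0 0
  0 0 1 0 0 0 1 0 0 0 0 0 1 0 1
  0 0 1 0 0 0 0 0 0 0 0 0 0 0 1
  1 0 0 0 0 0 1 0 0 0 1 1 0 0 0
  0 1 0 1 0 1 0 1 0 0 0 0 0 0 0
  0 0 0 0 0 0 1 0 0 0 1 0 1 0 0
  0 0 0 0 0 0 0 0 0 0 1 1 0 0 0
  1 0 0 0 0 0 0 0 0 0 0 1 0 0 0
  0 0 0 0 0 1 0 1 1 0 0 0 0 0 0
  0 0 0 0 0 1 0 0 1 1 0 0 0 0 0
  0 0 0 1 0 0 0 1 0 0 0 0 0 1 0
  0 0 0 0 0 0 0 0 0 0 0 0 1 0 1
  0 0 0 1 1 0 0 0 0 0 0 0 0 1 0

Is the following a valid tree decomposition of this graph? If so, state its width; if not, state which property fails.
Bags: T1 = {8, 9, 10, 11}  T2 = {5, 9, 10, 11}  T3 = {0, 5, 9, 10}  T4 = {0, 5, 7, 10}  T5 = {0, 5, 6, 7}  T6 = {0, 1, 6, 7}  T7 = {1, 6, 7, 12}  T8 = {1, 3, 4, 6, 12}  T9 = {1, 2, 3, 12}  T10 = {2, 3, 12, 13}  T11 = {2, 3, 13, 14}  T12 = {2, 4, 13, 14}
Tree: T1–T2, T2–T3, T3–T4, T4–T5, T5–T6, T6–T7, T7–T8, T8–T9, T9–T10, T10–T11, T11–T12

A tree decomposition must satisfy three properties: every vertex lies in some bag; for every edge, both endpoints lie together in some bag; and for every vertex, the bags containing it form a connected subtree. Here bags containing vertex 4 are not connected in the tree, so the decomposition is invalid.

No — bags containing vertex 4 are not connected in the tree.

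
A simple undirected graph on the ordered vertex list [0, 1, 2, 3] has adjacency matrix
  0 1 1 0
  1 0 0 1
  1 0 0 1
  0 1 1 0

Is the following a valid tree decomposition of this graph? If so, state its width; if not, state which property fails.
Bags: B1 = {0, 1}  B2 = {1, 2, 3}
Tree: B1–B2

A tree decomposition must satisfy three properties: every vertex lies in some bag; for every edge, both endpoints lie together in some bag; and for every vertex, the bags containing it form a connected subtree. Here edge (2,0) lies in no bag, so the decomposition is invalid.

No — edge (2,0) lies in no bag.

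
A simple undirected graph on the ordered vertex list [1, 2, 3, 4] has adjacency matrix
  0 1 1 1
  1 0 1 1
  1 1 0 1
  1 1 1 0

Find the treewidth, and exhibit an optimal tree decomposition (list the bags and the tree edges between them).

With just one bag of size 4, the width is 4 − 1 = 3, so tw(G) ≤ 3. Conversely, {1, 2, 3, 4} is a clique of size 4, and the vertices of any clique must share a bag in every tree decomposition; so some bag has ≥ 4 vertices and tw(G) ≥ 3. Combining the bounds, tw(G) = 3.

Treewidth 3.
Bags: B1 = {1, 2, 3, 4}
Tree: (single bag)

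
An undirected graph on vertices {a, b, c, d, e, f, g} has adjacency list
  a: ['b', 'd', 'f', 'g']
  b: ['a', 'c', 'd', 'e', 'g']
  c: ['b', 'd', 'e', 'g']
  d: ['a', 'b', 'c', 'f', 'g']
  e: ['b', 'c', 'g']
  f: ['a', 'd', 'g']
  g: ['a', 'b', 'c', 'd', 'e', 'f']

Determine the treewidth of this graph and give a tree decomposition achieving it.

Treewidth 3.
One such decomposition:
Bags: B1 = {a, b, d, g}  B2 = {b, c, d, g}  B3 = {a, d, f, g}  B4 = {b, c, e, g}
Tree: B1–B2, B1–B3, B2–B4

The largest bag has 4 vertices, giving width 3; this decomposition certifies tw(G) ≤ 3. Conversely, {b, c, d, g} is a clique of size 4, and the vertices of any clique must share a bag in every tree decomposition; so some bag has ≥ 4 vertices and tw(G) ≥ 3. Combining the bounds, tw(G) = 3.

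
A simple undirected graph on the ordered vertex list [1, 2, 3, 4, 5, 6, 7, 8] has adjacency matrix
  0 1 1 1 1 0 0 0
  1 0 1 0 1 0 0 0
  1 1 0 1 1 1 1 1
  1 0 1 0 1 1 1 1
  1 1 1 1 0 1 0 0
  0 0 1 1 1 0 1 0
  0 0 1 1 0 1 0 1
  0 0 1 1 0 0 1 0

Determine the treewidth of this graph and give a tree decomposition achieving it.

Every bag has size at most 4, so the width is 4 − 1 = 3 and tw(G) ≤ 3. Conversely, {1, 2, 3, 5} is a clique of size 4, and the vertices of any clique must share a bag in every tree decomposition; so some bag has ≥ 4 vertices and tw(G) ≥ 3. Hence tw(G) = 3 exactly.

Treewidth 3.
Bags: B1 = {3, 4, 6, 7}  B2 = {3, 4, 5, 6}  B3 = {1, 3, 4, 5}  B4 = {3, 4, 7, 8}  B5 = {1, 2, 3, 5}
Tree: B1–B2, B2–B3, B1–B4, B3–B5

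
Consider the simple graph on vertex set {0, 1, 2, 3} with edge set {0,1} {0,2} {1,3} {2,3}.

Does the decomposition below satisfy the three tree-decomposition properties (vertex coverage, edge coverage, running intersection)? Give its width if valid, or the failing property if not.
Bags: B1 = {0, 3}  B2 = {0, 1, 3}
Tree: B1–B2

A tree decomposition must satisfy three properties: every vertex lies in some bag; for every edge, both endpoints lie together in some bag; and for every vertex, the bags containing it form a connected subtree. Here vertex 2 appears in no bag, so the decomposition is invalid.

No — vertex 2 appears in no bag.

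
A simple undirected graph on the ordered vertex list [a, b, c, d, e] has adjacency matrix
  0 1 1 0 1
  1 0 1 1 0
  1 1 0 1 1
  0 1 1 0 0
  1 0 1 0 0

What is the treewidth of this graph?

2

A width-2 tree decomposition is:
Bags: B1 = {a, c, e}  B2 = {a, b, c}  B3 = {b, c, d}
Tree: B1–B2, B2–B3
Each bag holds 3 vertices, so the decomposition has width 2, which upper-bounds the treewidth. Conversely, {b, c, d} is a clique of size 3, and the vertices of any clique must share a bag in every tree decomposition; so some bag has ≥ 3 vertices and tw(G) ≥ 2. Combining the bounds, tw(G) = 2.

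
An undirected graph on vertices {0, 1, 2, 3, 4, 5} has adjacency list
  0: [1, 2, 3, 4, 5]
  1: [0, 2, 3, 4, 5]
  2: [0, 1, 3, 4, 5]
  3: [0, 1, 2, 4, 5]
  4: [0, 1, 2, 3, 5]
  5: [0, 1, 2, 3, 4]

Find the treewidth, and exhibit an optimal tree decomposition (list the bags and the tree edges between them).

Treewidth 5.
Bags: B1 = {0, 1, 2, 3, 4, 5}
Tree: (single bag)

With just one bag of size 6, the width is 6 − 1 = 5, so tw(G) ≤ 5. Conversely, {0, 1, 2, 3, 4, 5} is a clique of size 6, and the vertices of any clique must share a bag in every tree decomposition; so some bag has ≥ 6 vertices and tw(G) ≥ 5. Combining the bounds, tw(G) = 5.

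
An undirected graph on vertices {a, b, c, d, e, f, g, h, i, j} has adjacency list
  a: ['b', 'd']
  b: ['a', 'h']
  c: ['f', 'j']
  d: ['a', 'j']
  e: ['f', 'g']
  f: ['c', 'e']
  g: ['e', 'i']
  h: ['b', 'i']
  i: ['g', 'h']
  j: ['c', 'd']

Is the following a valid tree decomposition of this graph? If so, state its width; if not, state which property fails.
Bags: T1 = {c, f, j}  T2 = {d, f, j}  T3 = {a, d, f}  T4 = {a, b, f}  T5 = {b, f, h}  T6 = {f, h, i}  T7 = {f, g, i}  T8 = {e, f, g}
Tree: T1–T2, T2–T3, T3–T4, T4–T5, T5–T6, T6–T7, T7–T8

Checking the three conditions: (i) the bags cover all of {a, b, c, d, e, f, g, h, i, j}; (ii) for each edge, some bag contains both endpoints; (iii) the bags containing any fixed vertex form a subtree. All hold, so the decomposition is valid with width 3 − 1 = 2.

Yes; width 2.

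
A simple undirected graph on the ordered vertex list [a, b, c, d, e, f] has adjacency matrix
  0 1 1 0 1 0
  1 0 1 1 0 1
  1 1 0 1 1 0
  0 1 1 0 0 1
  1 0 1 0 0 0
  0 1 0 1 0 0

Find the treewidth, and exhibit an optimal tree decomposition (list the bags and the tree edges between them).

Treewidth 2.
One optimal decomposition is:
Bags: B1 = {b, d, f}  B2 = {b, c, d}  B3 = {a, b, c}  B4 = {a, c, e}
Tree: B1–B2, B2–B3, B3–B4

Each bag holds 3 vertices, so the decomposition has width 2, which upper-bounds the treewidth. On the other hand G contains the 3-clique {b, c, d}. A clique must lie in a single bag of any decomposition, so no decomposition can have width below 2. Therefore the treewidth is 2.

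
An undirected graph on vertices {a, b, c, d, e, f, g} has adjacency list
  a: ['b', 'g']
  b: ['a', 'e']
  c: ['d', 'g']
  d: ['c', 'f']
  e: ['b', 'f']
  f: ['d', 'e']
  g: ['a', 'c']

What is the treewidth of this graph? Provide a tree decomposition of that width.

The largest bag has 3 vertices, giving width 2; this decomposition certifies tw(G) ≤ 2. The edges a–g–c–d–f–e–b–a form a cycle, so G is not a tree and its treewidth is at least 2. Hence tw(G) = 2 exactly.

Treewidth 2.
One such decomposition:
Bags: B1 = {a, c, g}  B2 = {a, c, d}  B3 = {a, d, f}  B4 = {a, e, f}  B5 = {a, b, e}
Tree: B1–B2, B2–B3, B3–B4, B4–B5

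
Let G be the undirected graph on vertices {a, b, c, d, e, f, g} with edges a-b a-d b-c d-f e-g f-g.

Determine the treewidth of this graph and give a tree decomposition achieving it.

The largest bag has 2 vertices, giving width 1; this decomposition certifies tw(G) ≤ 1. Since G has at least one edge (e.g. e–g), it is not an edgeless graph, so tw(G) ≥ 1. Combining the bounds, tw(G) = 1.

Treewidth 1.
One such decomposition:
Bags: B1 = {e, g}  B2 = {f, g}  B3 = {d, f}  B4 = {a, d}  B5 = {a, b}  B6 = {b, c}
Tree: B1–B2, B2–B3, B3–B4, B4–B5, B5–B6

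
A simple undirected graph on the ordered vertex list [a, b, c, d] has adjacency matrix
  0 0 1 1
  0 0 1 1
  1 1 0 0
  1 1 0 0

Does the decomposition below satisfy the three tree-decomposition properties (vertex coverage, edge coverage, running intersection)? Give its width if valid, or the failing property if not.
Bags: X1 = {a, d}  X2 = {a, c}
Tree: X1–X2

No — vertex b appears in no bag.

A tree decomposition must satisfy three properties: every vertex lies in some bag; for every edge, both endpoints lie together in some bag; and for every vertex, the bags containing it form a connected subtree. Here vertex b appears in no bag, so the decomposition is invalid.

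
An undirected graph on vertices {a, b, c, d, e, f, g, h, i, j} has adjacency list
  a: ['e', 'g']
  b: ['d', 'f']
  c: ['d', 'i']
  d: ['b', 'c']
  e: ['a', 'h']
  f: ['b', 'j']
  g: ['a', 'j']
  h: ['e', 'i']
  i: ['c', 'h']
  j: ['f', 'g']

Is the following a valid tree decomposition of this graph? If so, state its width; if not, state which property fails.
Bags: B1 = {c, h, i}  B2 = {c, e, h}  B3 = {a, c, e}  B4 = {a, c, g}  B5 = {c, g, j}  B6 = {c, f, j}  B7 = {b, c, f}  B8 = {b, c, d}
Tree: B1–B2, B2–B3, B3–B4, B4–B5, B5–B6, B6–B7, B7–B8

Vertex coverage: the bags together contain {a, b, c, d, e, f, g, h, i, j}, the full vertex set. Edge coverage: each edge of G has both endpoints in at least one bag. Running intersection: for every vertex, the bags containing it form a connected subtree. All three properties hold, so this is a valid tree decomposition of width max|bag| − 1 = 2, and hence tw(G) ≤ 2.

Yes; width 2.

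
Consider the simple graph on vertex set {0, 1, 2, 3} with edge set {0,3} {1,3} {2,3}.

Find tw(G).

A width-1 tree decomposition is:
Bags: B1 = {2, 3}  B2 = {0, 3}  B3 = {1, 3}
Tree: B1–B2, B1–B3
Each bag holds 2 vertices, so the decomposition has width 1, which upper-bounds the treewidth. Since G has at least one edge (e.g. 3–2), it is not an edgeless graph, so tw(G) ≥ 1. The upper and lower bounds meet at 1, so that is the treewidth.

1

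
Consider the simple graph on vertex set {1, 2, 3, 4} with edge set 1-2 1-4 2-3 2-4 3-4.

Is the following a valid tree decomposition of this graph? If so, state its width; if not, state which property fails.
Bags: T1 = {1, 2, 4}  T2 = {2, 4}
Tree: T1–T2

No — vertex 3 appears in no bag.

A tree decomposition must satisfy three properties: every vertex lies in some bag; for every edge, both endpoints lie together in some bag; and for every vertex, the bags containing it form a connected subtree. Here vertex 3 appears in no bag, so the decomposition is invalid.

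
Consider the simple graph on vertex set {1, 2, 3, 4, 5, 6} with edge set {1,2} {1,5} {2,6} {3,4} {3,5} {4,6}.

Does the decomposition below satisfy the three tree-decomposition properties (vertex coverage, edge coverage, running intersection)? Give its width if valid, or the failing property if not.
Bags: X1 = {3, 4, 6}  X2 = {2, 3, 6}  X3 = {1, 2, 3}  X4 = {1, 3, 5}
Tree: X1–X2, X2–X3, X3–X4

Yes; width 2.

Every vertex of G appears in some bag (union = {1, 2, 3, 4, 5, 6}); every edge is covered by a bag; and for each vertex v the set of bags containing v is connected in the bag tree. The decomposition is therefore valid. The largest bag has 3 vertices, so the width is 2.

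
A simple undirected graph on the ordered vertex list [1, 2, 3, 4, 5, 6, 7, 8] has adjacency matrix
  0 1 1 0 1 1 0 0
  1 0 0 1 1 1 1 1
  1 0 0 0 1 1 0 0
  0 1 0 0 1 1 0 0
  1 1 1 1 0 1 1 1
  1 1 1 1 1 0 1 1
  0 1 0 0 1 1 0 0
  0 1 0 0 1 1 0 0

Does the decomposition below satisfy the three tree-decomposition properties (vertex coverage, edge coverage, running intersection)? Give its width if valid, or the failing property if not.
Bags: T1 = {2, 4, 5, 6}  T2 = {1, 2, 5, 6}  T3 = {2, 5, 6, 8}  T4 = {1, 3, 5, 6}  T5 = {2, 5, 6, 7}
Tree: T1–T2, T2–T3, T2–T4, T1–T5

Every vertex of G appears in some bag (union = {1, 2, 3, 4, 5, 6, 7, 8}); every edge is covered by a bag; and for each vertex v the set of bags containing v is connected in the bag tree. The decomposition is therefore valid. The largest bag has 4 vertices, so the width is 3.

Yes; width 3.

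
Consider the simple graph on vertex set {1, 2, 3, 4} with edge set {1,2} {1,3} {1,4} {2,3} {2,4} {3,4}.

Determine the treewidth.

A width-3 tree decomposition is:
Bags: B1 = {1, 2, 3, 4}
Tree: (single bag)
A single bag containing all 4 vertices is trivially a valid decomposition of width 3. Conversely, {1, 2, 3, 4} is a clique of size 4, and the vertices of any clique must share a bag in every tree decomposition; so some bag has ≥ 4 vertices and tw(G) ≥ 3. Therefore the treewidth is 3.

3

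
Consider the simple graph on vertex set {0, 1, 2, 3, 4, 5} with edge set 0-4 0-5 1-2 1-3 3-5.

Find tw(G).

1

A width-1 tree decomposition is:
Bags: B1 = {0, 4}  B2 = {0, 5}  B3 = {3, 5}  B4 = {1, 3}  B5 = {1, 2}
Tree: B1–B2, B2–B3, B3–B4, B4–B5
Each bag holds 2 vertices, so the decomposition has width 1, which upper-bounds the treewidth. G has an edge, so its treewidth is at least 1. Combining the bounds, tw(G) = 1.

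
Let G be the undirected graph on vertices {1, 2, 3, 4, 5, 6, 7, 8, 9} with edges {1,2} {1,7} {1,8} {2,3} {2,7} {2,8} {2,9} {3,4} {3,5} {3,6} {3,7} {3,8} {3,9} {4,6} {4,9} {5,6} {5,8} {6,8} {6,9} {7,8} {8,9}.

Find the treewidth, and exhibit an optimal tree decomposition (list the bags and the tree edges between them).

Treewidth 3.
One optimal decomposition is:
Bags: B1 = {2, 3, 8, 9}  B2 = {3, 6, 8, 9}  B3 = {3, 4, 6, 9}  B4 = {2, 3, 7, 8}  B5 = {1, 2, 7, 8}  B6 = {3, 5, 6, 8}
Tree: B1–B2, B2–B3, B1–B4, B4–B5, B2–B6

The largest bag has 4 vertices, giving width 3; this decomposition certifies tw(G) ≤ 3. Conversely, {1, 2, 7, 8} is a clique of size 4, and the vertices of any clique must share a bag in every tree decomposition; so some bag has ≥ 4 vertices and tw(G) ≥ 3. The upper and lower bounds meet at 3, so that is the treewidth.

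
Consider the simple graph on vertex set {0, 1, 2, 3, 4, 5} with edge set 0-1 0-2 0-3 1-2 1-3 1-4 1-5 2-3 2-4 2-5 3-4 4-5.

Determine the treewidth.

A width-3 tree decomposition is:
Bags: B1 = {1, 2, 3, 4}  B2 = {0, 1, 2, 3}  B3 = {1, 2, 4, 5}
Tree: B1–B2, B1–B3
Each bag holds 4 vertices, so the decomposition has width 3, which upper-bounds the treewidth. For the lower bound, the 4 vertices {0, 1, 2, 3} are pairwise adjacent, and any tree decomposition puts a clique entirely inside one bag — forcing width ≥ 3. The upper and lower bounds meet at 3, so that is the treewidth.

3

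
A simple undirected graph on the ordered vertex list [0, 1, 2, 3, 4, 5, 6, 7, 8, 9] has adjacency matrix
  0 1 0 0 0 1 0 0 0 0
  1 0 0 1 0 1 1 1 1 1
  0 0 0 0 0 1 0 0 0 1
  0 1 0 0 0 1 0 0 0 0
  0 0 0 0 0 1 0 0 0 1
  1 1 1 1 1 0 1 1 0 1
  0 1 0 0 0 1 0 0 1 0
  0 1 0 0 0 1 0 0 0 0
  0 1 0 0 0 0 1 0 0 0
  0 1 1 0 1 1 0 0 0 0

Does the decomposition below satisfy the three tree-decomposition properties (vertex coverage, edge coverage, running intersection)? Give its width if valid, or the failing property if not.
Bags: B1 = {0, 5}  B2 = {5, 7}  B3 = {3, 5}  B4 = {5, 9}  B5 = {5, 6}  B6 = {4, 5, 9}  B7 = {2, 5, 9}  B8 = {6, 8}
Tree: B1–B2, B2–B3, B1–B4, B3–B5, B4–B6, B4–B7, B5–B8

A tree decomposition must satisfy three properties: every vertex lies in some bag; for every edge, both endpoints lie together in some bag; and for every vertex, the bags containing it form a connected subtree. Here vertex 1 appears in no bag, so the decomposition is invalid.

No — vertex 1 appears in no bag.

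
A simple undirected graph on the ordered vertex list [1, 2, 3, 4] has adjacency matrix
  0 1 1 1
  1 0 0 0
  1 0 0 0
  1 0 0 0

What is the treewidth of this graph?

A width-1 tree decomposition is:
Bags: B1 = {1, 4}  B2 = {1, 3}  B3 = {1, 2}
Tree: B1–B2, B1–B3
The largest bag has 2 vertices, giving width 1; this decomposition certifies tw(G) ≤ 1. Any graph with an edge has treewidth ≥ 1, and G has the edge 4–1. Combining the bounds, tw(G) = 1.

1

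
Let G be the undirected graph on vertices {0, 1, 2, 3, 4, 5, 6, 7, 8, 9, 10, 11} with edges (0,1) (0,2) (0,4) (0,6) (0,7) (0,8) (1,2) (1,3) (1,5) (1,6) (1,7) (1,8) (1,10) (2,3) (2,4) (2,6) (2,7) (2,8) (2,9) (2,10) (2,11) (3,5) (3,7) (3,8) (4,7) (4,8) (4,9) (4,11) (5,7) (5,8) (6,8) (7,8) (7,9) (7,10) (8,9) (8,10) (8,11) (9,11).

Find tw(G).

4

A width-4 tree decomposition is:
Bags: B1 = {1, 2, 3, 7, 8}  B2 = {0, 1, 2, 7, 8}  B3 = {0, 2, 4, 7, 8}  B4 = {2, 4, 7, 8, 9}  B5 = {0, 1, 2, 6, 8}  B6 = {1, 3, 5, 7, 8}  B7 = {1, 2, 7, 8, 10}  B8 = {2, 4, 8, 9, 11}
Tree: B1–B2, B2–B3, B3–B4, B2–B5, B1–B6, B1–B7, B4–B8
Every bag has size at most 5, so the width is 5 − 1 = 4 and tw(G) ≤ 4. For the lower bound, the 5 vertices {2, 4, 8, 9, 11} are pairwise adjacent, and any tree decomposition puts a clique entirely inside one bag — forcing width ≥ 4. Hence tw(G) = 4 exactly.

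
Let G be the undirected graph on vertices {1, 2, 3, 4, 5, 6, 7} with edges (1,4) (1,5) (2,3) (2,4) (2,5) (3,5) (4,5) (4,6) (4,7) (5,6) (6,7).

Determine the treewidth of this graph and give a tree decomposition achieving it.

The largest bag has 3 vertices, giving width 2; this decomposition certifies tw(G) ≤ 2. For the lower bound, the 3 vertices {2, 3, 5} are pairwise adjacent, and any tree decomposition puts a clique entirely inside one bag — forcing width ≥ 2. The upper and lower bounds meet at 2, so that is the treewidth.

Treewidth 2.
One such decomposition:
Bags: B1 = {4, 5, 6}  B2 = {1, 4, 5}  B3 = {2, 4, 5}  B4 = {4, 6, 7}  B5 = {2, 3, 5}
Tree: B1–B2, B2–B3, B1–B4, B3–B5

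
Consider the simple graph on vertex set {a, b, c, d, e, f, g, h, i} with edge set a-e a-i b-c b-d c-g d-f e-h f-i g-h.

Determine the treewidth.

2

A width-2 tree decomposition is:
Bags: B1 = {a, e, i}  B2 = {e, f, i}  B3 = {d, e, f}  B4 = {b, d, e}  B5 = {b, c, e}  B6 = {c, e, g}  B7 = {e, g, h}
Tree: B1–B2, B2–B3, B3–B4, B4–B5, B5–B6, B6–B7
The largest bag has 3 vertices, giving width 2; this decomposition certifies tw(G) ≤ 2. Since e–a–i–f–d–b–c–g–h–e is a cycle in G, G is not acyclic. Forests are exactly the graphs of treewidth ≤ 1, so tw(G) ≥ 2. Therefore the treewidth is 2.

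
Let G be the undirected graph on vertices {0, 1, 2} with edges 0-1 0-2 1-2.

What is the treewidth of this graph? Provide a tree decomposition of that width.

A single bag containing all 3 vertices is trivially a valid decomposition of width 2. For the lower bound, the 3 vertices {0, 1, 2} are pairwise adjacent, and any tree decomposition puts a clique entirely inside one bag — forcing width ≥ 2. Hence tw(G) = 2 exactly.

Treewidth 2.
One optimal decomposition is:
Bags: B1 = {0, 1, 2}
Tree: (single bag)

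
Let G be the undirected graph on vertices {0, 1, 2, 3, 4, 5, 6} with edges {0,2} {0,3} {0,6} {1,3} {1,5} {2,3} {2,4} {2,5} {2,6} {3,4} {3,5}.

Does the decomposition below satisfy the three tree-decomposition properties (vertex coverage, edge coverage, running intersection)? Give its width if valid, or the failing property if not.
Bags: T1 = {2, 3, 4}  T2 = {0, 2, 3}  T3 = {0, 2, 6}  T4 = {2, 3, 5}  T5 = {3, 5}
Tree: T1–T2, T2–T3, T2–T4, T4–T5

A tree decomposition must satisfy three properties: every vertex lies in some bag; for every edge, both endpoints lie together in some bag; and for every vertex, the bags containing it form a connected subtree. Here vertex 1 appears in no bag, so the decomposition is invalid.

No — vertex 1 appears in no bag.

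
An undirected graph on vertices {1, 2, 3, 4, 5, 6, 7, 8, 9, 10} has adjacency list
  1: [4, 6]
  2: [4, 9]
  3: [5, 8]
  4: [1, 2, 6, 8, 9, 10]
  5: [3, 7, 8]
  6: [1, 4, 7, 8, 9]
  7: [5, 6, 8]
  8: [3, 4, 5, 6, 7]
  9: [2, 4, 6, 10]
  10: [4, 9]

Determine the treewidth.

A width-2 tree decomposition is:
Bags: B1 = {4, 6, 8}  B2 = {6, 7, 8}  B3 = {4, 6, 9}  B4 = {5, 7, 8}  B5 = {2, 4, 9}  B6 = {1, 4, 6}  B7 = {3, 5, 8}  B8 = {4, 9, 10}
Tree: B1–B2, B1–B3, B2–B4, B3–B5, B1–B6, B4–B7, B5–B8
The largest bag has 3 vertices, giving width 2; this decomposition certifies tw(G) ≤ 2. For the lower bound, the 3 vertices {3, 5, 8} are pairwise adjacent, and any tree decomposition puts a clique entirely inside one bag — forcing width ≥ 2. Combining the bounds, tw(G) = 2.

2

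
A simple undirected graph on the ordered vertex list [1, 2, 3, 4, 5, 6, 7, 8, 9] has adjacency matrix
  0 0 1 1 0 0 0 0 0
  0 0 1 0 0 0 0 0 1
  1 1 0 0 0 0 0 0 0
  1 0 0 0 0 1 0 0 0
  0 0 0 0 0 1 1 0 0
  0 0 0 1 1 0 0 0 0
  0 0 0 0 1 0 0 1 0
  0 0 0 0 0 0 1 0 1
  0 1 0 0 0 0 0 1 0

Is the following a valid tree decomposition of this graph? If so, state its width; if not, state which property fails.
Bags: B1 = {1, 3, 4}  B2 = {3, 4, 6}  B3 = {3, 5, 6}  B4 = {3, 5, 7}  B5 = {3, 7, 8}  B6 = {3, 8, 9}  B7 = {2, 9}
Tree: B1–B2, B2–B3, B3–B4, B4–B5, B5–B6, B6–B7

A tree decomposition must satisfy three properties: every vertex lies in some bag; for every edge, both endpoints lie together in some bag; and for every vertex, the bags containing it form a connected subtree. Here edge (3,2) lies in no bag, so the decomposition is invalid.

No — edge (3,2) lies in no bag.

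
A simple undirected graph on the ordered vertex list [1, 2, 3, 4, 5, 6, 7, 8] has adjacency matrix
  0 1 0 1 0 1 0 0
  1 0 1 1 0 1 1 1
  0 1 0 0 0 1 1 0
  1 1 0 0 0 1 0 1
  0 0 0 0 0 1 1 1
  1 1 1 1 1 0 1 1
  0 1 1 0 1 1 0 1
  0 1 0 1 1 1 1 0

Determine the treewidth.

3

A width-3 tree decomposition is:
Bags: B1 = {2, 4, 6, 8}  B2 = {2, 6, 7, 8}  B3 = {1, 2, 4, 6}  B4 = {2, 3, 6, 7}  B5 = {5, 6, 7, 8}
Tree: B1–B2, B1–B3, B2–B4, B2–B5
The largest bag has 4 vertices, giving width 3; this decomposition certifies tw(G) ≤ 3. For the lower bound, the 4 vertices {2, 3, 6, 7} are pairwise adjacent, and any tree decomposition puts a clique entirely inside one bag — forcing width ≥ 3. Therefore the treewidth is 3.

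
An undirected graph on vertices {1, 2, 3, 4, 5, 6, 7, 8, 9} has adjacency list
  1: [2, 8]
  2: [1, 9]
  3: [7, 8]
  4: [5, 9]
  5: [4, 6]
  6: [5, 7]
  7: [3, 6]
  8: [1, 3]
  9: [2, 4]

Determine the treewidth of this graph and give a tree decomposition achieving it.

Every bag has size at most 3, so the width is 3 − 1 = 2 and tw(G) ≤ 2. Since 2–1–8–3–7–6–5–4–9–2 is a cycle in G, G is not acyclic. Forests are exactly the graphs of treewidth ≤ 1, so tw(G) ≥ 2. Hence tw(G) = 2 exactly.

Treewidth 2.
One optimal decomposition is:
Bags: B1 = {1, 2, 8}  B2 = {2, 3, 8}  B3 = {2, 3, 7}  B4 = {2, 6, 7}  B5 = {2, 5, 6}  B6 = {2, 4, 5}  B7 = {2, 4, 9}
Tree: B1–B2, B2–B3, B3–B4, B4–B5, B5–B6, B6–B7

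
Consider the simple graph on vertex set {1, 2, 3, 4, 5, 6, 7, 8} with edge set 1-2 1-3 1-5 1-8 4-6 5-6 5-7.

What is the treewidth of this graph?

1

A width-1 tree decomposition is:
Bags: B1 = {1, 5}  B2 = {5, 6}  B3 = {1, 2}  B4 = {1, 3}  B5 = {1, 8}  B6 = {5, 7}  B7 = {4, 6}
Tree: B1–B2, B1–B3, B3–B4, B3–B5, B2–B6, B2–B7
Every bag has size at most 2, so the width is 2 − 1 = 1 and tw(G) ≤ 1. G has an edge, so its treewidth is at least 1. Therefore the treewidth is 1.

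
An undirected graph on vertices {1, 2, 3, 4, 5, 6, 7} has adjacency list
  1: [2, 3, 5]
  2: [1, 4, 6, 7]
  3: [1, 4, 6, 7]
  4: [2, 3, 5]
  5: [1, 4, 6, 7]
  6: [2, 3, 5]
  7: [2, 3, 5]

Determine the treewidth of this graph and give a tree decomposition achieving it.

The largest bag has 4 vertices, giving width 3; this decomposition certifies tw(G) ≤ 3. For the lower bound: the 4 vertex sets {2,7}, {3,4}, {5}, {6} are disjoint, each induces a connected subgraph, and every pair is joined by at least one edge of G. Contracting each set to a single vertex therefore yields K_{4} as a minor, and since treewidth is minor-monotone, tw(G) ≥ tw(K_{4}) = 3. The upper and lower bounds meet at 3, so that is the treewidth.

Treewidth 3.
One such decomposition:
Bags: B1 = {2, 3, 5, 7}  B2 = {2, 3, 4, 5}  B3 = {2, 3, 5, 6}  B4 = {1, 2, 3, 5}
Tree: B1–B2, B2–B3, B3–B4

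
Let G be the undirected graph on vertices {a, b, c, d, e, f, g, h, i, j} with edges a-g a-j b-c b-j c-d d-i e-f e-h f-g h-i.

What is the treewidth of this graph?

A width-2 tree decomposition is:
Bags: B1 = {e, f, g}  B2 = {e, g, h}  B3 = {g, h, i}  B4 = {d, g, i}  B5 = {c, d, g}  B6 = {b, c, g}  B7 = {b, g, j}  B8 = {a, g, j}
Tree: B1–B2, B2–B3, B3–B4, B4–B5, B5–B6, B6–B7, B7–B8
Each bag holds 3 vertices, so the decomposition has width 2, which upper-bounds the treewidth. Since g–f–e–h–i–d–c–b–j–a–g is a cycle in G, G is not acyclic. Forests are exactly the graphs of treewidth ≤ 1, so tw(G) ≥ 2. Combining the bounds, tw(G) = 2.

2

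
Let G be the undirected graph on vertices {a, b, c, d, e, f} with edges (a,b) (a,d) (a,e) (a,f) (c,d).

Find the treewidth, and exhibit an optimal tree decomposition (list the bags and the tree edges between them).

Each bag holds 2 vertices, so the decomposition has width 1, which upper-bounds the treewidth. Any graph with an edge has treewidth ≥ 1, and G has the edge e–a. The upper and lower bounds meet at 1, so that is the treewidth.

Treewidth 1.
One optimal decomposition is:
Bags: B1 = {a, e}  B2 = {a, b}  B3 = {a, d}  B4 = {c, d}  B5 = {a, f}
Tree: B1–B2, B1–B3, B3–B4, B3–B5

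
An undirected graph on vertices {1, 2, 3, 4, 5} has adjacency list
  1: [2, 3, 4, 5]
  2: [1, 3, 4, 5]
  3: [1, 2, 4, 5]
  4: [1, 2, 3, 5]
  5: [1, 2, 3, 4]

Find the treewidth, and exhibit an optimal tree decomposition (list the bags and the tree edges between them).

Treewidth 4.
One such decomposition:
Bags: B1 = {1, 2, 3, 4, 5}
Tree: (single bag)

With just one bag of size 5, the width is 5 − 1 = 4, so tw(G) ≤ 4. For the lower bound, the 5 vertices {1, 2, 3, 4, 5} are pairwise adjacent, and any tree decomposition puts a clique entirely inside one bag — forcing width ≥ 4. Combining the bounds, tw(G) = 4.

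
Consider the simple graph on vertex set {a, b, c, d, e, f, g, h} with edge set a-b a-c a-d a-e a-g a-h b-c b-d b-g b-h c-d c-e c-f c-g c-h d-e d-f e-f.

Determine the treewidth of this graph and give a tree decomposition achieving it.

Treewidth 3.
One optimal decomposition is:
Bags: B1 = {a, c, d, e}  B2 = {a, b, c, d}  B3 = {a, b, c, h}  B4 = {a, b, c, g}  B5 = {c, d, e, f}
Tree: B1–B2, B2–B3, B3–B4, B1–B5

The largest bag has 4 vertices, giving width 3; this decomposition certifies tw(G) ≤ 3. Conversely, {a, c, d, e} is a clique of size 4, and the vertices of any clique must share a bag in every tree decomposition; so some bag has ≥ 4 vertices and tw(G) ≥ 3. The upper and lower bounds meet at 3, so that is the treewidth.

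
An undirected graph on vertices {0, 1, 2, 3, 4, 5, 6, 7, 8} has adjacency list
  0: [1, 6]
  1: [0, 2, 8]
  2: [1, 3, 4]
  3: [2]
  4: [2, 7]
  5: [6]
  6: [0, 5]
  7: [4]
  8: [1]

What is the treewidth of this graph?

A width-1 tree decomposition is:
Bags: B1 = {0, 1}  B2 = {0, 6}  B3 = {1, 8}  B4 = {1, 2}  B5 = {2, 4}  B6 = {5, 6}  B7 = {2, 3}  B8 = {4, 7}
Tree: B1–B2, B1–B3, B3–B4, B4–B5, B2–B6, B5–B7, B5–B8
The largest bag has 2 vertices, giving width 1; this decomposition certifies tw(G) ≤ 1. Since G has at least one edge (e.g. 0–1), it is not an edgeless graph, so tw(G) ≥ 1. Combining the bounds, tw(G) = 1.

1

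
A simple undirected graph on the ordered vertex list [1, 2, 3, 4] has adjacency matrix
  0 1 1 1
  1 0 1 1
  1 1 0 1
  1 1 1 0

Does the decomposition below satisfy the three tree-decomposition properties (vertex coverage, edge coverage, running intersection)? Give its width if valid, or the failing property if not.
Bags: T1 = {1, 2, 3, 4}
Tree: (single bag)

Every vertex of G appears in some bag (union = {1, 2, 3, 4}); every edge is covered by a bag; and for each vertex v the set of bags containing v is connected in the bag tree. The decomposition is therefore valid. The largest bag has 4 vertices, so the width is 3.

Yes; width 3.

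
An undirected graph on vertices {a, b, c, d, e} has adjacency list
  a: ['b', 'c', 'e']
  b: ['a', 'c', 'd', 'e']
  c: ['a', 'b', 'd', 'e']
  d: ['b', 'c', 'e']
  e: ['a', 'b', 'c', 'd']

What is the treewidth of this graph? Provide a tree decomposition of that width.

Every bag has size at most 4, so the width is 4 − 1 = 3 and tw(G) ≤ 3. On the other hand G contains the 4-clique {b, c, d, e}. A clique must lie in a single bag of any decomposition, so no decomposition can have width below 3. The upper and lower bounds meet at 3, so that is the treewidth.

Treewidth 3.
Bags: B1 = {a, b, c, e}  B2 = {b, c, d, e}
Tree: B1–B2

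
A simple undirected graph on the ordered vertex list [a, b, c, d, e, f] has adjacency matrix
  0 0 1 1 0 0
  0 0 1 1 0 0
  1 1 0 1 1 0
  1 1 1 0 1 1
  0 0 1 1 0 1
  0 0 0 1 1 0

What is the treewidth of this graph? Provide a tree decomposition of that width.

The largest bag has 3 vertices, giving width 2; this decomposition certifies tw(G) ≤ 2. For the lower bound, the 3 vertices {c, d, e} are pairwise adjacent, and any tree decomposition puts a clique entirely inside one bag — forcing width ≥ 2. Therefore the treewidth is 2.

Treewidth 2.
Bags: B1 = {b, c, d}  B2 = {c, d, e}  B3 = {a, c, d}  B4 = {d, e, f}
Tree: B1–B2, B1–B3, B2–B4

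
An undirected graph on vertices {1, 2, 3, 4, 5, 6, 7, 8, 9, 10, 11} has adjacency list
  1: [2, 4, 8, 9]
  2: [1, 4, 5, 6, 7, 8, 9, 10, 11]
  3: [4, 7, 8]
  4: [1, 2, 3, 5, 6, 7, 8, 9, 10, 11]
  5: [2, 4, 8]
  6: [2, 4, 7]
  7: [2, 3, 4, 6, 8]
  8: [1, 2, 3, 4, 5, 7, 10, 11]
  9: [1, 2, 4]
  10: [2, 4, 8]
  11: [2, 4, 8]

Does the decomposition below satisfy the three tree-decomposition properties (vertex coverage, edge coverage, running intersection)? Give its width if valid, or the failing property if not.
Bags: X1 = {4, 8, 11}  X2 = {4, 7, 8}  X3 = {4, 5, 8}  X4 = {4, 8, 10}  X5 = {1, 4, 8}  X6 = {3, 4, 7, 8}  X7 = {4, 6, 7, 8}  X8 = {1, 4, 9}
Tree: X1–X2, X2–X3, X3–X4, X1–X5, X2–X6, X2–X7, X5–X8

No — vertex 2 appears in no bag.

A tree decomposition must satisfy three properties: every vertex lies in some bag; for every edge, both endpoints lie together in some bag; and for every vertex, the bags containing it form a connected subtree. Here vertex 2 appears in no bag, so the decomposition is invalid.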